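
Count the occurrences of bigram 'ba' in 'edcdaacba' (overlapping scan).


Scanning 'edcdaacba' for bigram 'ba':
  Position 0: 'ed' -> no
  Position 1: 'dc' -> no
  Position 2: 'cd' -> no
  Position 3: 'da' -> no
  Position 4: 'aa' -> no
  Position 5: 'ac' -> no
  Position 6: 'cb' -> no
  Position 7: 'ba' -> MATCH
Total matches: 1

1


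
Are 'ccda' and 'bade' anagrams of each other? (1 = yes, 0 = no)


Sort characters of 'ccda': 'accd'
Sort characters of 'bade': 'abde'
Sorted forms differ -> they are NOT anagrams
Result: 0

0


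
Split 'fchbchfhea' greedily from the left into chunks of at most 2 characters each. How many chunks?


'fchbchfhea' has 10 characters.
Chunking with max size 2:
  Chunk 1: 'fc' (positions 0-1)
  Chunk 2: 'hb' (positions 2-3)
  Chunk 3: 'ch' (positions 4-5)
  Chunk 4: 'fh' (positions 6-7)
  Chunk 5: 'ea' (positions 8-9)
Total chunks: ceil(10 / 2) = 5

5


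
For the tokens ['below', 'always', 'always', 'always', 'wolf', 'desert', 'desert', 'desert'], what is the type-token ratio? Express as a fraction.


Tokens: 8
Unique types: ('always', 'below', 'desert', 'wolf') = 4
TTR = 4/8
Simplify: divide both by 4 -> 1/2
TTR = 1/2

1/2


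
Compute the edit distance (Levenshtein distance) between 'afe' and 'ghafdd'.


Building DP table for s1='afe' (len 3) and s2='ghafdd' (len 6):
       g  h  a  f  d  d
    0  1  2  3  4  5  6
  a 1  1  2  2  3  4  5
  f 2  2  2  3  2  3  4
  e 3  3  3  3  3  3  4
Edit distance = dp[3][6] = 4

4


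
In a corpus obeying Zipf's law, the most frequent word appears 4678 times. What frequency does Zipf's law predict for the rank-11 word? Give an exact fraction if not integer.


Zipf's law: freq(rank) = f1 / rank
f1 = 4678, rank = 11
freq = 4678 / 11
GCD(4678, 11) = 1
Simplified: 4678/11

4678/11


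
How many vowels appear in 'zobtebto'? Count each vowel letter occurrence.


Scanning each character of 'zobtebto':
  Position 1: 'z' -> consonant (running count: 0)
  Position 2: 'o' -> vowel (running count: 1)
  Position 3: 'b' -> consonant (running count: 1)
  Position 4: 't' -> consonant (running count: 1)
  Position 5: 'e' -> vowel (running count: 2)
  Position 6: 'b' -> consonant (running count: 2)
  Position 7: 't' -> consonant (running count: 2)
  Position 8: 'o' -> vowel (running count: 3)
Total vowels: 3

3


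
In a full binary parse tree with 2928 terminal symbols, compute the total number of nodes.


Leaf nodes (terminals): 2928
Internal nodes = n - 1 = 2928 - 1 = 2927
Total = leaves + internal = 2928 + 2927 = 5855

5855


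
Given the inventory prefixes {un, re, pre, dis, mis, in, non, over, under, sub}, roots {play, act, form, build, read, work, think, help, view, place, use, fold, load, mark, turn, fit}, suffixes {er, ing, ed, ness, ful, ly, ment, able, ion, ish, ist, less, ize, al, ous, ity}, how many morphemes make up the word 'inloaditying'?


Segmenting 'inloaditying' against the inventory:
  'in' -> prefix (morpheme 1)
  'load' -> root (morpheme 2)
  'ity' -> suffix (morpheme 3)
  'ing' -> suffix (morpheme 4)
Total morphemes: 4

4


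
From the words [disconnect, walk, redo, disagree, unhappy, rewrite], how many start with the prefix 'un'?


Checking each word for prefix 'un':
  'disconnect' -> no (count: 0)
  'walk' -> no (count: 0)
  'redo' -> no (count: 0)
  'disagree' -> no (count: 0)
  'unhappy' -> YES, starts with 'un' (count: 1)
  'rewrite' -> no (count: 1)
Total with prefix 'un': 1

1


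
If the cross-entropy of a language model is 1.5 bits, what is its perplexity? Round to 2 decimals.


Perplexity formula: PP = 2^H
H = 1.5
PP = 2^1.5
Decompose: 2^1.5 = 2^1 * 2^0.5 = 2^1 * sqrt(2)
2^1 = 2, sqrt(2) ~ 1.4142136
PP ~ 2 * 1.4142136 = 2.8284272
Rounded to 2 decimals: 2.83

2.83


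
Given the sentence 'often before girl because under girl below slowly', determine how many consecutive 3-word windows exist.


Word trigrams from [8] words:
  Trigram 1: (often before girl)
  Trigram 2: (before girl because)
  Trigram 3: (girl because under)
  Trigram 4: (because under girl)
  Trigram 5: (under girl below)
  Trigram 6: (girl below slowly)
Total word trigrams: 8 - 2 = 6

6


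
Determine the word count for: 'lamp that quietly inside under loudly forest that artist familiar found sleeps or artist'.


Counting words by splitting on spaces:
  Word 1: 'lamp'
  Word 2: 'that'
  Word 3: 'quietly'
  Word 4: 'inside'
  Word 5: 'under'
  Word 6: 'loudly'
  Word 7: 'forest'
  Word 8: 'that'
  Word 9: 'artist'
  Word 10: 'familiar'
  Word 11: 'found'
  Word 12: 'sleeps'
  Word 13: 'or'
  Word 14: 'artist'
Total words: 14

14


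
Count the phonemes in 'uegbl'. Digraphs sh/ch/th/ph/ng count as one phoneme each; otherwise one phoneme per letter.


Parsing 'uegbl' greedily, digraphs first:
  'u' -> vowel phoneme (phonemes so far: 1)
  'e' -> vowel phoneme (phonemes so far: 2)
  'g' -> consonant phoneme (phonemes so far: 3)
  'b' -> consonant phoneme (phonemes so far: 4)
  'l' -> consonant phoneme (phonemes so far: 5)
Total phonemes: 5

5


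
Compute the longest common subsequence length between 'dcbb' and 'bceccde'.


DP table for LCS of 'dcbb' and 'bceccde':
       b  c  e  c  c  d  e
    0  0  0  0  0  0  0  0
  d 0  0  0  0  0  0  1  1
  c 0  0  1  1  1  1  1  1
  b 0  1  1  1  1  1  1  1
  b 0  1  1  1  1  1  1  1
LCS: 'd'
LCS length = 1

1


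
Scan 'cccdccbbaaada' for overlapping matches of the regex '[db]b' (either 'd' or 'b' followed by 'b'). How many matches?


Pattern: [db]b means either 'd' or 'b' followed by 'b'.
Scanning 'cccdccbbaaada' position-by-position:
  Pos 0: window 'cc' -> no
  Pos 1: window 'cc' -> no
  Pos 2: window 'cd' -> no
  Pos 3: window 'dc' -> no
  Pos 4: window 'cc' -> no
  Pos 5: window 'cb' -> no
  Pos 6: window 'bb' -> MATCH
  Pos 7: window 'ba' -> no
  Pos 8: window 'aa' -> no
  Pos 9: window 'aa' -> no
  Pos 10: window 'ad' -> no
  Pos 11: window 'da' -> no
  Pos 12: window 'a' -> no
Total matches: 1

1


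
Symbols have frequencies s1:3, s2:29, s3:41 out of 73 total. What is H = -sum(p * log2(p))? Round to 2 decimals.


Computing entropy H = -sum(p_i * log2(p_i)):
  s1: p = 3/73 = 0.0411, -p*log2(p) = 0.1892
  s2: p = 29/73 = 0.3973, -p*log2(p) = 0.5291
  s3: p = 41/73 = 0.5616, -p*log2(p) = 0.4674
H = sum of terms = 1.1857
Rounded to 2 decimals: 1.19

1.19


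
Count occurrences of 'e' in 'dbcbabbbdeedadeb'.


Scanning 'dbcbabbbdeedadeb' for 'e':
  Position 9: 'e' -> MATCH (count: 1)
  Position 10: 'e' -> MATCH (count: 2)
  Position 14: 'e' -> MATCH (count: 3)
Total occurrences of 'e': 3

3


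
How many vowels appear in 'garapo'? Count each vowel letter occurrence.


Scanning each character of 'garapo':
  Position 1: 'g' -> consonant (running count: 0)
  Position 2: 'a' -> vowel (running count: 1)
  Position 3: 'r' -> consonant (running count: 1)
  Position 4: 'a' -> vowel (running count: 2)
  Position 5: 'p' -> consonant (running count: 2)
  Position 6: 'o' -> vowel (running count: 3)
Total vowels: 3

3


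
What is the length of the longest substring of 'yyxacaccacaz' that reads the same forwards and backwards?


Scanning 'yyxacaccacaz' for palindromic substrings.
Substring at positions 3-10: 'acaccaca'.
Check: reverse('acaccaca') = 'acaccaca' -> palindrome confirmed.
Neighbouring characters ('x' / 'z') break symmetry, so it cannot extend further.
No longer palindromic substring exists; longest length = 8

8


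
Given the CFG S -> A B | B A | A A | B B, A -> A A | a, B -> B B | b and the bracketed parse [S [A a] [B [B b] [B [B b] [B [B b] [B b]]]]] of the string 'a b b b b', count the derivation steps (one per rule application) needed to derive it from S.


Every bracketed nonterminal node [X ...] in the tree is produced by exactly one rule application.
Reading the tree off as a leftmost derivation:
  Step 1: S  =>  A B   (applied S -> A B)
  Step 2: A B  =>  a B   (applied A -> a)
  Step 3: a B  =>  a B B   (applied B -> B B)
  Step 4: a B B  =>  a b B   (applied B -> b)
  Step 5: a b B  =>  a b B B   (applied B -> B B)
  Step 6: a b B B  =>  a b b B   (applied B -> b)
  Step 7: a b b B  =>  a b b B B   (applied B -> B B)
  Step 8: a b b B B  =>  a b b b B   (applied B -> b)
  Step 9: a b b b B  =>  a b b b b   (applied B -> b)
Final yield: a b b b b
Total rewrite steps: 9

9


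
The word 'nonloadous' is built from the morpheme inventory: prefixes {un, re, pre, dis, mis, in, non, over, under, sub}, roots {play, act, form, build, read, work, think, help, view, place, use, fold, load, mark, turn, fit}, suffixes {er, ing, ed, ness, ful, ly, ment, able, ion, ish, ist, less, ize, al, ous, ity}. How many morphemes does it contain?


Segmenting 'nonloadous' against the inventory:
  'non' -> prefix (morpheme 1)
  'load' -> root (morpheme 2)
  'ous' -> suffix (morpheme 3)
Total morphemes: 3

3


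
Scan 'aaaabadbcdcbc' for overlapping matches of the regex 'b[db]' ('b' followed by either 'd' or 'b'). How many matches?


Pattern: b[db] means 'b' followed by either 'd' or 'b'.
Scanning 'aaaabadbcdcbc' position-by-position:
  Pos 0: window 'aa' -> no
  Pos 1: window 'aa' -> no
  Pos 2: window 'aa' -> no
  Pos 3: window 'ab' -> no
  Pos 4: window 'ba' -> no
  Pos 5: window 'ad' -> no
  Pos 6: window 'db' -> no
  Pos 7: window 'bc' -> no
  Pos 8: window 'cd' -> no
  Pos 9: window 'dc' -> no
  Pos 10: window 'cb' -> no
  Pos 11: window 'bc' -> no
  Pos 12: window 'c' -> no
Total matches: 0

0


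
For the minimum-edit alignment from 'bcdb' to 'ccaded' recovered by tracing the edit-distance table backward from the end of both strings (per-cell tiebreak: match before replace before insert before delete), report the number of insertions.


Edit distance = 4. Backtracking from cell (4, 6) with preference match > replace > insert > delete,
then listing the resulting alignment 'bcdb' -> 'ccaded' left to right:
  Step 1: replace b->c
  Step 2: keep 'c'
  Step 3: insert 'a' [insertion #1]
  Step 4: keep 'd'
  Step 5: insert 'e' [insertion #2]
  Step 6: replace b->d
Total insertions: 2

2


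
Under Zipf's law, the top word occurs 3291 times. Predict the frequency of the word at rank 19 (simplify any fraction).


Zipf's law: freq(rank) = f1 / rank
f1 = 3291, rank = 19
freq = 3291 / 19
GCD(3291, 19) = 1
Simplified: 3291/19

3291/19


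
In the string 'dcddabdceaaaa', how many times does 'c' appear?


Scanning 'dcddabdceaaaa' for 'c':
  Position 1: 'c' -> MATCH (count: 1)
  Position 7: 'c' -> MATCH (count: 2)
Total occurrences of 'c': 2

2


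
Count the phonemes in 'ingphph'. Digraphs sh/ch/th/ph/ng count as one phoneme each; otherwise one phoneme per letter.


Parsing 'ingphph' greedily, digraphs first:
  'i' -> vowel phoneme (phonemes so far: 1)
  'ng' -> digraph (1 consonant phoneme) (phonemes so far: 2)
  'ph' -> digraph (1 consonant phoneme) (phonemes so far: 3)
  'ph' -> digraph (1 consonant phoneme) (phonemes so far: 4)
Total phonemes: 4

4


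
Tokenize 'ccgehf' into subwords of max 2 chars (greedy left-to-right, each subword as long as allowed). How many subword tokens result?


'ccgehf' has 6 characters.
Chunking with max size 2:
  Chunk 1: 'cc' (positions 0-1)
  Chunk 2: 'ge' (positions 2-3)
  Chunk 3: 'hf' (positions 4-5)
Total chunks: ceil(6 / 2) = 3

3


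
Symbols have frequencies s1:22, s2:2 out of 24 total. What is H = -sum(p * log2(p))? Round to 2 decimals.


Computing entropy H = -sum(p_i * log2(p_i)):
  s1: p = 22/24 = 0.9167, -p*log2(p) = 0.1151
  s2: p = 2/24 = 0.0833, -p*log2(p) = 0.2987
H = sum of terms = 0.4138
Rounded to 2 decimals: 0.41

0.41


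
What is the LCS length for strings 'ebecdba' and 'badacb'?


DP table for LCS of 'ebecdba' and 'badacb':
       b  a  d  a  c  b
    0  0  0  0  0  0  0
  e 0  0  0  0  0  0  0
  b 0  1  1  1  1  1  1
  e 0  1  1  1  1  1  1
  c 0  1  1  1  1  2  2
  d 0  1  1  2  2  2  2
  b 0  1  1  2  2  2  3
  a 0  1  2  2  3  3  3
LCS: 'bcb'
LCS length = 3

3


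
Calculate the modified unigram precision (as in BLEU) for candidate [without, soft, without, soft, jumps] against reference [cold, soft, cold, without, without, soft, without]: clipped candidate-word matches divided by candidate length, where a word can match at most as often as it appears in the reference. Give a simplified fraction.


Reference word counts: {'cold': 2, 'soft': 2, 'without': 3}
Checking each candidate word (with clipping):
  'without' -> in reference (ref count 3, used 1/3) -> match (matches: 1)
  'soft' -> in reference (ref count 2, used 1/2) -> match (matches: 2)
  'without' -> in reference (ref count 3, used 2/3) -> match (matches: 3)
  'soft' -> in reference (ref count 2, used 2/2) -> match (matches: 4)
  'jumps' -> not in reference -> no match (matches: 4)
Clipped matches: 4, Candidate length: 5
Precision = 4/5

4/5


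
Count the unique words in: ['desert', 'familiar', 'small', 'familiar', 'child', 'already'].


Listing all tokens and tracking unique types:
  Token 1: 'desert' -> NEW (unique so far: 1)
  Token 2: 'familiar' -> NEW (unique so far: 2)
  Token 3: 'small' -> NEW (unique so far: 3)
  Token 4: 'familiar' -> duplicate (unique so far: 3)
  Token 5: 'child' -> NEW (unique so far: 4)
  Token 6: 'already' -> NEW (unique so far: 5)
Unique types: ('already', 'child', 'desert', 'familiar', 'small')
Vocabulary size: 5

5


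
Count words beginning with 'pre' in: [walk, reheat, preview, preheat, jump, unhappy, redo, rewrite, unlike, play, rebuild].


Checking each word for prefix 'pre':
  'walk' -> no (count: 0)
  'reheat' -> no (count: 0)
  'preview' -> YES, starts with 'pre' (count: 1)
  'preheat' -> YES, starts with 'pre' (count: 2)
  'jump' -> no (count: 2)
  'unhappy' -> no (count: 2)
  'redo' -> no (count: 2)
  'rewrite' -> no (count: 2)
  'unlike' -> no (count: 2)
  'play' -> no (count: 2)
  'rebuild' -> no (count: 2)
Total with prefix 'pre': 2

2


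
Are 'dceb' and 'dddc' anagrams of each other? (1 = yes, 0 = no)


Sort characters of 'dceb': 'bcde'
Sort characters of 'dddc': 'cddd'
Sorted forms differ -> they are NOT anagrams
Result: 0

0


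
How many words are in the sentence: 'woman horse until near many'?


Counting words by splitting on spaces:
  Word 1: 'woman'
  Word 2: 'horse'
  Word 3: 'until'
  Word 4: 'near'
  Word 5: 'many'
Total words: 5

5


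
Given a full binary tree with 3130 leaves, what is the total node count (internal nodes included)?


Leaf nodes (terminals): 3130
Internal nodes = n - 1 = 3130 - 1 = 3129
Total = leaves + internal = 3130 + 3129 = 6259

6259


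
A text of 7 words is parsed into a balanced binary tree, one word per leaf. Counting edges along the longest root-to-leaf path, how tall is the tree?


In a balanced binary tree with n leaves the deepest leaf is ceil(log2(n)) edges below the root.
log2(7) = 2.8074
ceil(2.8074) = 3
height (edges) = 3

3


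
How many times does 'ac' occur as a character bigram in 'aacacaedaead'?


Scanning 'aacacaedaead' for bigram 'ac':
  Position 0: 'aa' -> no
  Position 1: 'ac' -> MATCH
  Position 2: 'ca' -> no
  Position 3: 'ac' -> MATCH
  Position 4: 'ca' -> no
  Position 5: 'ae' -> no
  Position 6: 'ed' -> no
  Position 7: 'da' -> no
  Position 8: 'ae' -> no
  Position 9: 'ea' -> no
  Position 10: 'ad' -> no
Total matches: 2

2


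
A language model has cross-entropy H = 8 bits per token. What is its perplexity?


Perplexity formula: PP = 2^H
H = 8
PP = 2^8
Steps: 2^1 = 2, 2^2 = 4, 2^3 = 8, 2^4 = 16, 2^5 = 32, 2^6 = 64, 2^7 = 128, 2^8 = 256
PP = 256

256


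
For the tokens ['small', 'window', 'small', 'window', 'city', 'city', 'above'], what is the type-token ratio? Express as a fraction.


Tokens: 7
Unique types: ('above', 'city', 'small', 'window') = 4
TTR = 4/7
Already in lowest terms.

4/7


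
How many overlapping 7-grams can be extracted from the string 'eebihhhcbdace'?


String 'eebihhhcbdace' has length L = 13.
Number of overlapping n-grams = L - n + 1
Substituting: 13 - 7 + 1 = 7

7


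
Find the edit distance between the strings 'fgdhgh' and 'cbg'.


Building DP table for s1='fgdhgh' (len 6) and s2='cbg' (len 3):
       c  b  g
    0  1  2  3
  f 1  1  2  3
  g 2  2  2  2
  d 3  3  3  3
  h 4  4  4  4
  g 5  5  5  4
  h 6  6  6  5
Edit distance = dp[6][3] = 5

5


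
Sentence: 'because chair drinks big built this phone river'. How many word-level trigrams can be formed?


Word trigrams from [8] words:
  Trigram 1: (because chair drinks)
  Trigram 2: (chair drinks big)
  Trigram 3: (drinks big built)
  Trigram 4: (big built this)
  Trigram 5: (built this phone)
  Trigram 6: (this phone river)
Total word trigrams: 8 - 2 = 6

6


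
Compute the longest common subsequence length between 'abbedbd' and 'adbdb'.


DP table for LCS of 'abbedbd' and 'adbdb':
       a  d  b  d  b
    0  0  0  0  0  0
  a 0  1  1  1  1  1
  b 0  1  1  2  2  2
  b 0  1  1  2  2  3
  e 0  1  1  2  2  3
  d 0  1  2  2  3  3
  b 0  1  2  3  3  4
  d 0  1  2  3  4  4
LCS: 'abdb'
LCS length = 4

4


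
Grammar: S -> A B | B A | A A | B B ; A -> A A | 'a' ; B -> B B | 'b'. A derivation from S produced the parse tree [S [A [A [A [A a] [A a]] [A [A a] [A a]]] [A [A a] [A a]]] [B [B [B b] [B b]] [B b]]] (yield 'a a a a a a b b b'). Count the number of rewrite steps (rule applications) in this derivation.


Every bracketed nonterminal node [X ...] in the tree is produced by exactly one rule application.
Reading the tree off as a leftmost derivation:
  Step 1: S  =>  A B   (applied S -> A B)
  Step 2: A B  =>  A A B   (applied A -> A A)
  Step 3: A A B  =>  A A A B   (applied A -> A A)
  Step 4: A A A B  =>  A A A A B   (applied A -> A A)
  Step 5: A A A A B  =>  a A A A B   (applied A -> a)
  Step 6: a A A A B  =>  a a A A B   (applied A -> a)
  Step 7: a a A A B  =>  a a A A A B   (applied A -> A A)
  Step 8: a a A A A B  =>  a a a A A B   (applied A -> a)
  Step 9: a a a A A B  =>  a a a a A B   (applied A -> a)
  Step 10: a a a a A B  =>  a a a a A A B   (applied A -> A A)
  Step 11: a a a a A A B  =>  a a a a a A B   (applied A -> a)
  Step 12: a a a a a A B  =>  a a a a a a B   (applied A -> a)
  Step 13: a a a a a a B  =>  a a a a a a B B   (applied B -> B B)
  Step 14: a a a a a a B B  =>  a a a a a a B B B   (applied B -> B B)
  Step 15: a a a a a a B B B  =>  a a a a a a b B B   (applied B -> b)
  Step 16: a a a a a a b B B  =>  a a a a a a b b B   (applied B -> b)
  Step 17: a a a a a a b b B  =>  a a a a a a b b b   (applied B -> b)
Final yield: a a a a a a b b b
Total rewrite steps: 17

17


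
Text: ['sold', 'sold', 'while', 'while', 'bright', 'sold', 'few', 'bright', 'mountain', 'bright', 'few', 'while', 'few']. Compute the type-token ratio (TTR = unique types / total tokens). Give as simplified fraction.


Tokens: 13
Unique types: ('bright', 'few', 'mountain', 'sold', 'while') = 5
TTR = 5/13
Already in lowest terms.

5/13


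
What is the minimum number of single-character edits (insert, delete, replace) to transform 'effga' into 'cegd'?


Building DP table for s1='effga' (len 5) and s2='cegd' (len 4):
       c  e  g  d
    0  1  2  3  4
  e 1  1  1  2  3
  f 2  2  2  2  3
  f 3  3  3  3  3
  g 4  4  4  3  4
  a 5  5  5  4  4
Edit distance = dp[5][4] = 4

4


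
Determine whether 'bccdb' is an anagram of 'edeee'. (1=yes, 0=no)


Sort characters of 'bccdb': 'bbccd'
Sort characters of 'edeee': 'deeee'
Sorted forms differ -> they are NOT anagrams
Result: 0

0


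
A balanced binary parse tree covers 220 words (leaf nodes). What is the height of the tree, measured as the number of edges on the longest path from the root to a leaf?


In a balanced binary tree with n leaves the deepest leaf is ceil(log2(n)) edges below the root.
log2(220) = 7.7814
ceil(7.7814) = 8
height (edges) = 8

8


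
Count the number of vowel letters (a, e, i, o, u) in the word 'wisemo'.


Scanning each character of 'wisemo':
  Position 1: 'w' -> consonant (running count: 0)
  Position 2: 'i' -> vowel (running count: 1)
  Position 3: 's' -> consonant (running count: 1)
  Position 4: 'e' -> vowel (running count: 2)
  Position 5: 'm' -> consonant (running count: 2)
  Position 6: 'o' -> vowel (running count: 3)
Total vowels: 3

3


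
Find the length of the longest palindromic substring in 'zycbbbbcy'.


Scanning 'zycbbbbcy' for palindromic substrings.
Substring at positions 1-8: 'ycbbbbcy'.
Check: reverse('ycbbbbcy') = 'ycbbbbcy' -> palindrome confirmed.
Neighbouring characters ('z' / '-') break symmetry, so it cannot extend further.
No longer palindromic substring exists; longest length = 8

8


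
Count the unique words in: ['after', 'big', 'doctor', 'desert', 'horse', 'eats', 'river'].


Listing all tokens and tracking unique types:
  Token 1: 'after' -> NEW (unique so far: 1)
  Token 2: 'big' -> NEW (unique so far: 2)
  Token 3: 'doctor' -> NEW (unique so far: 3)
  Token 4: 'desert' -> NEW (unique so far: 4)
  Token 5: 'horse' -> NEW (unique so far: 5)
  Token 6: 'eats' -> NEW (unique so far: 6)
  Token 7: 'river' -> NEW (unique so far: 7)
Unique types: ('after', 'big', 'desert', 'doctor', 'eats', 'horse', 'river')
Vocabulary size: 7

7


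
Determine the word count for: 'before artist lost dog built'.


Counting words by splitting on spaces:
  Word 1: 'before'
  Word 2: 'artist'
  Word 3: 'lost'
  Word 4: 'dog'
  Word 5: 'built'
Total words: 5

5


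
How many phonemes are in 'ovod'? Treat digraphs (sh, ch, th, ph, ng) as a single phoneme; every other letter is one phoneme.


Parsing 'ovod' greedily, digraphs first:
  'o' -> vowel phoneme (phonemes so far: 1)
  'v' -> consonant phoneme (phonemes so far: 2)
  'o' -> vowel phoneme (phonemes so far: 3)
  'd' -> consonant phoneme (phonemes so far: 4)
Total phonemes: 4

4


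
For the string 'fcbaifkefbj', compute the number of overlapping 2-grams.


String 'fcbaifkefbj' has length L = 11.
Number of overlapping n-grams = L - n + 1
Substituting: 11 - 2 + 1 = 10

10


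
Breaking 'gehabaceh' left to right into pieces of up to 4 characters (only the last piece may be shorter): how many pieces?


'gehabaceh' has 9 characters.
Chunking with max size 4:
  Chunk 1: 'geha' (positions 0-3)
  Chunk 2: 'bace' (positions 4-7)
  Chunk 3: 'h' (positions 8-8)
Total chunks: ceil(9 / 4) = 3

3


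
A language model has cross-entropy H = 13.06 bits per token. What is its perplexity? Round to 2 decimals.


Perplexity formula: PP = 2^H
H = 13.06
PP = 2^13.06
Decompose: 2^13.06 = 2^13 * 2^0.06
2^13 = 8192, 2^0.06 ~ 1.0424658
PP ~ 8192 * 1.0424658 = 8539.8798336
Rounded to 2 decimals: 8539.88

8539.88


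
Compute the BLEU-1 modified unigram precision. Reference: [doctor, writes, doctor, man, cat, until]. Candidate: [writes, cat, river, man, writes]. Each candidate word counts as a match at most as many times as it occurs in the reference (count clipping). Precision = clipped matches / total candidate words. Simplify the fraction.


Reference word counts: {'cat': 1, 'doctor': 2, 'man': 1, 'until': 1, 'writes': 1}
Checking each candidate word (with clipping):
  'writes' -> in reference (ref count 1, used 1/1) -> match (matches: 1)
  'cat' -> in reference (ref count 1, used 1/1) -> match (matches: 2)
  'river' -> not in reference -> no match (matches: 2)
  'man' -> in reference (ref count 1, used 1/1) -> match (matches: 3)
  'writes' -> ref count 1 already used up (1/1) -> clipped, no match (matches: 3)
Clipped matches: 3, Candidate length: 5
Precision = 3/5

3/5


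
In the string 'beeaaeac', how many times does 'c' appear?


Scanning 'beeaaeac' for 'c':
  Position 7: 'c' -> MATCH (count: 1)
Total occurrences of 'c': 1

1


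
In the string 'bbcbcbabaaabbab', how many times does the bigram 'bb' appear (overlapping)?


Scanning 'bbcbcbabaaabbab' for bigram 'bb':
  Position 0: 'bb' -> MATCH
  Position 1: 'bc' -> no
  Position 2: 'cb' -> no
  Position 3: 'bc' -> no
  Position 4: 'cb' -> no
  Position 5: 'ba' -> no
  Position 6: 'ab' -> no
  Position 7: 'ba' -> no
  Position 8: 'aa' -> no
  Position 9: 'aa' -> no
  Position 10: 'ab' -> no
  Position 11: 'bb' -> MATCH
  Position 12: 'ba' -> no
  Position 13: 'ab' -> no
Total matches: 2

2


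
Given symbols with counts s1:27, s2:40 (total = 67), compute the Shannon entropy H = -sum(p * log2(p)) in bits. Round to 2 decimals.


Computing entropy H = -sum(p_i * log2(p_i)):
  s1: p = 27/67 = 0.4030, -p*log2(p) = 0.5284
  s2: p = 40/67 = 0.5970, -p*log2(p) = 0.4443
H = sum of terms = 0.9727
Rounded to 2 decimals: 0.97

0.97


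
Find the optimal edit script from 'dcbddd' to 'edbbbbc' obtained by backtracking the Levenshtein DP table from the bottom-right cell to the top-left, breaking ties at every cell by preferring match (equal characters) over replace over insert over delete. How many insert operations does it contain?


Edit distance = 5. Backtracking from cell (6, 7) with preference match > replace > insert > delete,
then listing the resulting alignment 'dcbddd' -> 'edbbbbc' left to right:
  Step 1: insert 'e' [insertion #1]
  Step 2: keep 'd'
  Step 3: replace c->b
  Step 4: keep 'b'
  Step 5: replace d->b
  Step 6: replace d->b
  Step 7: replace d->c
Total insertions: 1

1


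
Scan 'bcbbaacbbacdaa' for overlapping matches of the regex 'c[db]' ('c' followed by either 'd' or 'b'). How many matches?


Pattern: c[db] means 'c' followed by either 'd' or 'b'.
Scanning 'bcbbaacbbacdaa' position-by-position:
  Pos 0: window 'bc' -> no
  Pos 1: window 'cb' -> MATCH
  Pos 2: window 'bb' -> no
  Pos 3: window 'ba' -> no
  Pos 4: window 'aa' -> no
  Pos 5: window 'ac' -> no
  Pos 6: window 'cb' -> MATCH
  Pos 7: window 'bb' -> no
  Pos 8: window 'ba' -> no
  Pos 9: window 'ac' -> no
  Pos 10: window 'cd' -> MATCH
  Pos 11: window 'da' -> no
  Pos 12: window 'aa' -> no
  Pos 13: window 'a' -> no
Total matches: 3

3


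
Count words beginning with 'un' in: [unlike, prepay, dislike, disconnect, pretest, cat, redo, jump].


Checking each word for prefix 'un':
  'unlike' -> YES, starts with 'un' (count: 1)
  'prepay' -> no (count: 1)
  'dislike' -> no (count: 1)
  'disconnect' -> no (count: 1)
  'pretest' -> no (count: 1)
  'cat' -> no (count: 1)
  'redo' -> no (count: 1)
  'jump' -> no (count: 1)
Total with prefix 'un': 1

1


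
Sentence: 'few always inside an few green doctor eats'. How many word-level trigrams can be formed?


Word trigrams from [8] words:
  Trigram 1: (few always inside)
  Trigram 2: (always inside an)
  Trigram 3: (inside an few)
  Trigram 4: (an few green)
  Trigram 5: (few green doctor)
  Trigram 6: (green doctor eats)
Total word trigrams: 8 - 2 = 6

6


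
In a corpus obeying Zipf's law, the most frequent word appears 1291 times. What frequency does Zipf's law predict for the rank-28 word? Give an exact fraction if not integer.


Zipf's law: freq(rank) = f1 / rank
f1 = 1291, rank = 28
freq = 1291 / 28
GCD(1291, 28) = 1
Simplified: 1291/28

1291/28


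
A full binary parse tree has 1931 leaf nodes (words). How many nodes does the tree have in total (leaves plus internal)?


Leaf nodes (terminals): 1931
Internal nodes = n - 1 = 1931 - 1 = 1930
Total = leaves + internal = 1931 + 1930 = 3861

3861


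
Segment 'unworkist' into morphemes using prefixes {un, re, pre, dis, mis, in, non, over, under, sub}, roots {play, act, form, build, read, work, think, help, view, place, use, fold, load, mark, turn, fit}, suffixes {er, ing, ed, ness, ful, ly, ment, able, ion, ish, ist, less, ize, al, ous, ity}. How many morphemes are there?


Segmenting 'unworkist' against the inventory:
  'un' -> prefix (morpheme 1)
  'work' -> root (morpheme 2)
  'ist' -> suffix (morpheme 3)
Total morphemes: 3

3


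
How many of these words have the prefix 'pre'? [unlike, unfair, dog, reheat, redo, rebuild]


Checking each word for prefix 'pre':
  'unlike' -> no (count: 0)
  'unfair' -> no (count: 0)
  'dog' -> no (count: 0)
  'reheat' -> no (count: 0)
  'redo' -> no (count: 0)
  'rebuild' -> no (count: 0)
Total with prefix 'pre': 0

0


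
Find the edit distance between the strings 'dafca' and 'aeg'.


Building DP table for s1='dafca' (len 5) and s2='aeg' (len 3):
       a  e  g
    0  1  2  3
  d 1  1  2  3
  a 2  1  2  3
  f 3  2  2  3
  c 4  3  3  3
  a 5  4  4  4
Edit distance = dp[5][3] = 4

4


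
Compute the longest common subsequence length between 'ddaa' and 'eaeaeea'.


DP table for LCS of 'ddaa' and 'eaeaeea':
       e  a  e  a  e  e  a
    0  0  0  0  0  0  0  0
  d 0  0  0  0  0  0  0  0
  d 0  0  0  0  0  0  0  0
  a 0  0  1  1  1  1  1  1
  a 0  0  1  1  2  2  2  2
LCS: 'aa'
LCS length = 2

2


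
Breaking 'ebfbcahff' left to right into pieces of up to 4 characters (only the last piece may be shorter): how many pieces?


'ebfbcahff' has 9 characters.
Chunking with max size 4:
  Chunk 1: 'ebfb' (positions 0-3)
  Chunk 2: 'cahf' (positions 4-7)
  Chunk 3: 'f' (positions 8-8)
Total chunks: ceil(9 / 4) = 3

3


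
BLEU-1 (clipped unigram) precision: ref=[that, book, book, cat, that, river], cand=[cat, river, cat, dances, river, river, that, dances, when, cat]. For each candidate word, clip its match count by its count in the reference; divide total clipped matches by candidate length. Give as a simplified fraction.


Reference word counts: {'book': 2, 'cat': 1, 'river': 1, 'that': 2}
Checking each candidate word (with clipping):
  'cat' -> in reference (ref count 1, used 1/1) -> match (matches: 1)
  'river' -> in reference (ref count 1, used 1/1) -> match (matches: 2)
  'cat' -> ref count 1 already used up (1/1) -> clipped, no match (matches: 2)
  'dances' -> not in reference -> no match (matches: 2)
  'river' -> ref count 1 already used up (1/1) -> clipped, no match (matches: 2)
  'river' -> ref count 1 already used up (1/1) -> clipped, no match (matches: 2)
  'that' -> in reference (ref count 2, used 1/2) -> match (matches: 3)
  'dances' -> not in reference -> no match (matches: 3)
  'when' -> not in reference -> no match (matches: 3)
  'cat' -> ref count 1 already used up (1/1) -> clipped, no match (matches: 3)
Clipped matches: 3, Candidate length: 10
Precision = 3/10

3/10


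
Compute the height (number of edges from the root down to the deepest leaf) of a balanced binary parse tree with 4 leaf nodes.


In a balanced binary tree with n leaves the deepest leaf is ceil(log2(n)) edges below the root.
log2(4) = 2.0000
ceil(2.0000) = 2
height (edges) = 2

2


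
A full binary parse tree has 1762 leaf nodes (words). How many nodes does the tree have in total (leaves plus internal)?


Leaf nodes (terminals): 1762
Internal nodes = n - 1 = 1762 - 1 = 1761
Total = leaves + internal = 1762 + 1761 = 3523

3523


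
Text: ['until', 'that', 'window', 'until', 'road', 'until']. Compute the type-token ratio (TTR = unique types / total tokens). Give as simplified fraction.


Tokens: 6
Unique types: ('road', 'that', 'until', 'window') = 4
TTR = 4/6
Simplify: divide both by 2 -> 2/3
TTR = 2/3

2/3


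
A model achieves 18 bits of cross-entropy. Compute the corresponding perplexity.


Perplexity formula: PP = 2^H
H = 18
PP = 2^18
PP = 2^18 = 262144

262144


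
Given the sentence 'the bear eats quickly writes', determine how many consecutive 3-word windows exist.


Word trigrams from [5] words:
  Trigram 1: (the bear eats)
  Trigram 2: (bear eats quickly)
  Trigram 3: (eats quickly writes)
Total word trigrams: 5 - 2 = 3

3


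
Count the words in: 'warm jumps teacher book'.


Counting words by splitting on spaces:
  Word 1: 'warm'
  Word 2: 'jumps'
  Word 3: 'teacher'
  Word 4: 'book'
Total words: 4

4


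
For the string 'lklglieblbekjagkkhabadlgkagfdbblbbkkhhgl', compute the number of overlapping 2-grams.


String 'lklglieblbekjagkkhabadlgkagfdbblbbkkhhgl' has length L = 40.
Number of overlapping n-grams = L - n + 1
Substituting: 40 - 2 + 1 = 39

39


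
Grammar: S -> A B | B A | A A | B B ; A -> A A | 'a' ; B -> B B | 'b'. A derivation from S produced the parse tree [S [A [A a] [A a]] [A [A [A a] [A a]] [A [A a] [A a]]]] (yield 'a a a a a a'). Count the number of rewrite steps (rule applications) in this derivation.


Every bracketed nonterminal node [X ...] in the tree is produced by exactly one rule application.
Reading the tree off as a leftmost derivation:
  Step 1: S  =>  A A   (applied S -> A A)
  Step 2: A A  =>  A A A   (applied A -> A A)
  Step 3: A A A  =>  a A A   (applied A -> a)
  Step 4: a A A  =>  a a A   (applied A -> a)
  Step 5: a a A  =>  a a A A   (applied A -> A A)
  Step 6: a a A A  =>  a a A A A   (applied A -> A A)
  Step 7: a a A A A  =>  a a a A A   (applied A -> a)
  Step 8: a a a A A  =>  a a a a A   (applied A -> a)
  Step 9: a a a a A  =>  a a a a A A   (applied A -> A A)
  Step 10: a a a a A A  =>  a a a a a A   (applied A -> a)
  Step 11: a a a a a A  =>  a a a a a a   (applied A -> a)
Final yield: a a a a a a
Total rewrite steps: 11

11


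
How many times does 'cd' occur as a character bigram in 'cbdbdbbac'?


Scanning 'cbdbdbbac' for bigram 'cd':
  Position 0: 'cb' -> no
  Position 1: 'bd' -> no
  Position 2: 'db' -> no
  Position 3: 'bd' -> no
  Position 4: 'db' -> no
  Position 5: 'bb' -> no
  Position 6: 'ba' -> no
  Position 7: 'ac' -> no
Total matches: 0

0


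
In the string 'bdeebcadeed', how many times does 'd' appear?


Scanning 'bdeebcadeed' for 'd':
  Position 1: 'd' -> MATCH (count: 1)
  Position 7: 'd' -> MATCH (count: 2)
  Position 10: 'd' -> MATCH (count: 3)
Total occurrences of 'd': 3

3


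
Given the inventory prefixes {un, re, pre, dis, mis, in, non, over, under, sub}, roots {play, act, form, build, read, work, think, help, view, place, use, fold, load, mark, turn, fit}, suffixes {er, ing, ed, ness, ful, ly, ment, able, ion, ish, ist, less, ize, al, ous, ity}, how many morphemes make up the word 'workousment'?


Segmenting 'workousment' against the inventory:
  'work' -> root (morpheme 1)
  'ous' -> suffix (morpheme 2)
  'ment' -> suffix (morpheme 3)
Total morphemes: 3

3


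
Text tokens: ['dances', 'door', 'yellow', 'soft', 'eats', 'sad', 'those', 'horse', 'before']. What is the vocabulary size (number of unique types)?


Listing all tokens and tracking unique types:
  Token 1: 'dances' -> NEW (unique so far: 1)
  Token 2: 'door' -> NEW (unique so far: 2)
  Token 3: 'yellow' -> NEW (unique so far: 3)
  Token 4: 'soft' -> NEW (unique so far: 4)
  Token 5: 'eats' -> NEW (unique so far: 5)
  Token 6: 'sad' -> NEW (unique so far: 6)
  Token 7: 'those' -> NEW (unique so far: 7)
  Token 8: 'horse' -> NEW (unique so far: 8)
  Token 9: 'before' -> NEW (unique so far: 9)
Unique types: ('before', 'dances', 'door', 'eats', 'horse', 'sad', 'soft', 'those', 'yellow')
Vocabulary size: 9

9


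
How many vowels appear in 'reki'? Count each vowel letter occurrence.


Scanning each character of 'reki':
  Position 1: 'r' -> consonant (running count: 0)
  Position 2: 'e' -> vowel (running count: 1)
  Position 3: 'k' -> consonant (running count: 1)
  Position 4: 'i' -> vowel (running count: 2)
Total vowels: 2

2


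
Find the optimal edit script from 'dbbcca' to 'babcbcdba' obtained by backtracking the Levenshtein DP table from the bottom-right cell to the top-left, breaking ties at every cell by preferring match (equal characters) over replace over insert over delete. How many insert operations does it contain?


Edit distance = 5. Backtracking from cell (6, 9) with preference match > replace > insert > delete,
then listing the resulting alignment 'dbbcca' -> 'babcbcdba' left to right:
  Step 1: insert 'b' [insertion #1]
  Step 2: replace d->a
  Step 3: keep 'b'
  Step 4: insert 'c' [insertion #2]
  Step 5: keep 'b'
  Step 6: keep 'c'
  Step 7: insert 'd' [insertion #3]
  Step 8: replace c->b
  Step 9: keep 'a'
Total insertions: 3

3


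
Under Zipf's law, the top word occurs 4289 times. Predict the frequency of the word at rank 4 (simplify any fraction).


Zipf's law: freq(rank) = f1 / rank
f1 = 4289, rank = 4
freq = 4289 / 4
GCD(4289, 4) = 1
Simplified: 4289/4

4289/4


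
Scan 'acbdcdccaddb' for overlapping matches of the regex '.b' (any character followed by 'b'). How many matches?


Pattern: .b means any character followed by 'b'.
Scanning 'acbdcdccaddb' position-by-position:
  Pos 0: window 'ac' -> no
  Pos 1: window 'cb' -> MATCH
  Pos 2: window 'bd' -> no
  Pos 3: window 'dc' -> no
  Pos 4: window 'cd' -> no
  Pos 5: window 'dc' -> no
  Pos 6: window 'cc' -> no
  Pos 7: window 'ca' -> no
  Pos 8: window 'ad' -> no
  Pos 9: window 'dd' -> no
  Pos 10: window 'db' -> MATCH
  Pos 11: window 'b' -> no
Total matches: 2

2


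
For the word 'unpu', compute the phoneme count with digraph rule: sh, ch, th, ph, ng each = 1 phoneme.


Parsing 'unpu' greedily, digraphs first:
  'u' -> vowel phoneme (phonemes so far: 1)
  'n' -> consonant phoneme (phonemes so far: 2)
  'p' -> consonant phoneme (phonemes so far: 3)
  'u' -> vowel phoneme (phonemes so far: 4)
Total phonemes: 4

4


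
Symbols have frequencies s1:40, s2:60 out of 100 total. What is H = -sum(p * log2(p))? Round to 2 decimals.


Computing entropy H = -sum(p_i * log2(p_i)):
  s1: p = 40/100 = 0.4000, -p*log2(p) = 0.5288
  s2: p = 60/100 = 0.6000, -p*log2(p) = 0.4422
H = sum of terms = 0.9710
Rounded to 2 decimals: 0.97

0.97


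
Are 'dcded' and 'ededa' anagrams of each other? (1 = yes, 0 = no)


Sort characters of 'dcded': 'cddde'
Sort characters of 'ededa': 'addee'
Sorted forms differ -> they are NOT anagrams
Result: 0

0


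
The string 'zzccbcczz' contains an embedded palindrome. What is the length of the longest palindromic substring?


Scanning 'zzccbcczz' for palindromic substrings.
Substring at positions 0-8: 'zzccbcczz'.
Check: reverse('zzccbcczz') = 'zzccbcczz' -> palindrome confirmed.
No longer palindromic substring exists; longest length = 9

9


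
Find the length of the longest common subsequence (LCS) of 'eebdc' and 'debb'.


DP table for LCS of 'eebdc' and 'debb':
       d  e  b  b
    0  0  0  0  0
  e 0  0  1  1  1
  e 0  0  1  1  1
  b 0  0  1  2  2
  d 0  1  1  2  2
  c 0  1  1  2  2
LCS: 'eb'
LCS length = 2

2


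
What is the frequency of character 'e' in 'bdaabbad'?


Scanning 'bdaabbad' for 'e':
  No matches found.
Total occurrences of 'e': 0

0


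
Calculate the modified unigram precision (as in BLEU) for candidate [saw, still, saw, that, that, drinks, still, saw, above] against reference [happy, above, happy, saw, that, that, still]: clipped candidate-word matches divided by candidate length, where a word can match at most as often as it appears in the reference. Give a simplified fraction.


Reference word counts: {'above': 1, 'happy': 2, 'saw': 1, 'still': 1, 'that': 2}
Checking each candidate word (with clipping):
  'saw' -> in reference (ref count 1, used 1/1) -> match (matches: 1)
  'still' -> in reference (ref count 1, used 1/1) -> match (matches: 2)
  'saw' -> ref count 1 already used up (1/1) -> clipped, no match (matches: 2)
  'that' -> in reference (ref count 2, used 1/2) -> match (matches: 3)
  'that' -> in reference (ref count 2, used 2/2) -> match (matches: 4)
  'drinks' -> not in reference -> no match (matches: 4)
  'still' -> ref count 1 already used up (1/1) -> clipped, no match (matches: 4)
  'saw' -> ref count 1 already used up (1/1) -> clipped, no match (matches: 4)
  'above' -> in reference (ref count 1, used 1/1) -> match (matches: 5)
Clipped matches: 5, Candidate length: 9
Precision = 5/9

5/9


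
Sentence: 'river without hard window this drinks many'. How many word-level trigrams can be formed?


Word trigrams from [7] words:
  Trigram 1: (river without hard)
  Trigram 2: (without hard window)
  Trigram 3: (hard window this)
  Trigram 4: (window this drinks)
  Trigram 5: (this drinks many)
Total word trigrams: 7 - 2 = 5

5


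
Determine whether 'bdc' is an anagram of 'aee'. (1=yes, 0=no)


Sort characters of 'bdc': 'bcd'
Sort characters of 'aee': 'aee'
Sorted forms differ -> they are NOT anagrams
Result: 0

0


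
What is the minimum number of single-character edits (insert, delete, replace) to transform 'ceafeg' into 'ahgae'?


Building DP table for s1='ceafeg' (len 6) and s2='ahgae' (len 5):
       a  h  g  a  e
    0  1  2  3  4  5
  c 1  1  2  3  4  5
  e 2  2  2  3  4  4
  a 3  2  3  3  3  4
  f 4  3  3  4  4  4
  e 5  4  4  4  5  4
  g 6  5  5  4  5  5
Edit distance = dp[6][5] = 5

5
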